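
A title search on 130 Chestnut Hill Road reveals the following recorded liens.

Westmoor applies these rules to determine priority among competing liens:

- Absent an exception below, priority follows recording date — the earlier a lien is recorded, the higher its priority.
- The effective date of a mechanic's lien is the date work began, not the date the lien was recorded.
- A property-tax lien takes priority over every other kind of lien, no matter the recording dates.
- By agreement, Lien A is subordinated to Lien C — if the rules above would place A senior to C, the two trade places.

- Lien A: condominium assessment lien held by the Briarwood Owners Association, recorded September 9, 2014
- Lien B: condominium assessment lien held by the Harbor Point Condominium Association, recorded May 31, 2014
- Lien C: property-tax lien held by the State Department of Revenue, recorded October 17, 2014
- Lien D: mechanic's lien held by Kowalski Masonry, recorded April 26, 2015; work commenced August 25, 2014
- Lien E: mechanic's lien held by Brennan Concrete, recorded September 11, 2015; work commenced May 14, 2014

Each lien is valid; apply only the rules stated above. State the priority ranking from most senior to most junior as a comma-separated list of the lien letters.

Adjusting effective dates: D's effective date is August 25, 2014, when work began; E is treated as recorded May 14, 2014, the work-commencement date.
C is a property-tax lien and takes priority over every other lien.
Ordering the rest by effective date: E (May 14, 2014), B (May 31, 2014), D (August 25, 2014), A (September 9, 2014).
Since A is not senior to C, the subordination leaves the order unchanged.

C, E, B, D, A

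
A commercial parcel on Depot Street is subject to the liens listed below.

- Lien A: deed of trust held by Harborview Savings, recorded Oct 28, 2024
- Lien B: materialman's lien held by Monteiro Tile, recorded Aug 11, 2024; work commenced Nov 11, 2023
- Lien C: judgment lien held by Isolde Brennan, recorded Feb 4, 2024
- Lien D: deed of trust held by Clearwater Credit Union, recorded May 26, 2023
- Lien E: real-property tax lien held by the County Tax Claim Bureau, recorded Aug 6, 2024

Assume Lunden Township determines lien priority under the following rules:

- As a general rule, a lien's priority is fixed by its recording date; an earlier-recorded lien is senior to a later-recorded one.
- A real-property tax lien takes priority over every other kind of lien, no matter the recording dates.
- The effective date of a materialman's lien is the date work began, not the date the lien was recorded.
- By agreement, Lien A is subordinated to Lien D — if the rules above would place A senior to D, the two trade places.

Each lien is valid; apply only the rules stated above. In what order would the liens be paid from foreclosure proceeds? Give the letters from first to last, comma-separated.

E, D, B, C, A

Effective dates: B is treated as recorded Nov 11, 2023, the work-commencement date.
E, as a real-property tax lien, has superpriority and ranks first.
Remaining liens by effective date: D (May 26, 2023), B (Nov 11, 2023), C (Feb 4, 2024), A (Oct 28, 2024).
A is already junior to D, so the subordination agreement changes nothing.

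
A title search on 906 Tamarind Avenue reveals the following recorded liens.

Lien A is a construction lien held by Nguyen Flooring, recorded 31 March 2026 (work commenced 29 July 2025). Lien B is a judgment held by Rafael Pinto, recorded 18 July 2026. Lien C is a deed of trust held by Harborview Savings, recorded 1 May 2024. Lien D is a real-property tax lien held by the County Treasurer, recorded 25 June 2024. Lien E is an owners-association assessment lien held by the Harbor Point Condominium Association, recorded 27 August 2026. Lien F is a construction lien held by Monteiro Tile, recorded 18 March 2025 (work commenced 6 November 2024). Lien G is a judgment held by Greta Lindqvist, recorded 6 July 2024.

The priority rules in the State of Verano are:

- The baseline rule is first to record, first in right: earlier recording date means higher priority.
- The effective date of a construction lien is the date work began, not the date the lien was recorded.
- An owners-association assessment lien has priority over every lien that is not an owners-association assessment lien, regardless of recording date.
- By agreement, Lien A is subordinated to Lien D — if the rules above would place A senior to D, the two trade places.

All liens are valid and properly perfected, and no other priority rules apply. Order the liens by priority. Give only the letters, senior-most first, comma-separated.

Effective dates after the stated exceptions: A relates back to 29 July 2025 (work commenced); F's effective date is 6 November 2024, when work began.
As an owners-association assessment lien, E is senior to every other lien.
Remaining liens by effective date: C (1 May 2024), D (25 June 2024), G (6 July 2024), F (6 November 2024), A (29 July 2025), B (18 July 2026).
A is already junior to D, so the subordination agreement changes nothing.

E, C, D, G, F, A, B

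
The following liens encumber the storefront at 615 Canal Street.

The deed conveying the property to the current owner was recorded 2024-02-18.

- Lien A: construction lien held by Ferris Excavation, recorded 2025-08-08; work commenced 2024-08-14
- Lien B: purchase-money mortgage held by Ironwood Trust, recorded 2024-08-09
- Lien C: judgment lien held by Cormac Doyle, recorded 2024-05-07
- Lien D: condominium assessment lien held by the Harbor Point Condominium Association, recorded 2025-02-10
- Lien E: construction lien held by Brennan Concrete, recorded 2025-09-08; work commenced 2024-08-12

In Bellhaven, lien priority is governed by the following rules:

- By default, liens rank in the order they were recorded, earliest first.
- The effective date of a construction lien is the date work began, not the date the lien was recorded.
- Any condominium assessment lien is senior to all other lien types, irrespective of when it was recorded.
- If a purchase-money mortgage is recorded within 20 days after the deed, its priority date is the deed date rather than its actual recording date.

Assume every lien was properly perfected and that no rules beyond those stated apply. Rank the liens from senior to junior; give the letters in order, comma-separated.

D, C, B, E, A

Effective dates: A's effective date is 2024-08-14, when work began; B missed the 20-day window (173 days after the deed), so its recording date stands; E relates back to 2024-08-12 (work commenced).
D is a condominium assessment lien and takes priority over every other lien.
Remaining liens by effective date: C (2024-05-07), B (2024-08-09), E (2024-08-12), A (2024-08-14).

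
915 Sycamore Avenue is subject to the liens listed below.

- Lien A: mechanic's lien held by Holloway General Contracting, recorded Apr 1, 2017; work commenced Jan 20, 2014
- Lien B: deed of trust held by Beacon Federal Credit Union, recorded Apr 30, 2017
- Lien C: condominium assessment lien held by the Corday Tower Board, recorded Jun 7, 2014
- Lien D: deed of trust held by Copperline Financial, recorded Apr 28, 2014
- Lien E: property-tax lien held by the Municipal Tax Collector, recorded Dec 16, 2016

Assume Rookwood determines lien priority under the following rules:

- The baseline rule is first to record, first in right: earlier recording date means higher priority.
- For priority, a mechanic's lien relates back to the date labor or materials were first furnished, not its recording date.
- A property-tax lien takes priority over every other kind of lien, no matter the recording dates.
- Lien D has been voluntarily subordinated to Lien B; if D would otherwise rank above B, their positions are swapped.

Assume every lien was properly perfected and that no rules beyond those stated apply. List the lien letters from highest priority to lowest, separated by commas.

E, A, B, C, D

Effective dates: A relates back to Jan 20, 2014 (work commenced).
E is a property-tax lien, so it outranks all other liens regardless of date.
Among the remaining liens, by effective date: A (Jan 20, 2014), D (Apr 28, 2014), C (Jun 7, 2014), B (Apr 30, 2017).
Because D would otherwise rank above B, the subordination swaps them.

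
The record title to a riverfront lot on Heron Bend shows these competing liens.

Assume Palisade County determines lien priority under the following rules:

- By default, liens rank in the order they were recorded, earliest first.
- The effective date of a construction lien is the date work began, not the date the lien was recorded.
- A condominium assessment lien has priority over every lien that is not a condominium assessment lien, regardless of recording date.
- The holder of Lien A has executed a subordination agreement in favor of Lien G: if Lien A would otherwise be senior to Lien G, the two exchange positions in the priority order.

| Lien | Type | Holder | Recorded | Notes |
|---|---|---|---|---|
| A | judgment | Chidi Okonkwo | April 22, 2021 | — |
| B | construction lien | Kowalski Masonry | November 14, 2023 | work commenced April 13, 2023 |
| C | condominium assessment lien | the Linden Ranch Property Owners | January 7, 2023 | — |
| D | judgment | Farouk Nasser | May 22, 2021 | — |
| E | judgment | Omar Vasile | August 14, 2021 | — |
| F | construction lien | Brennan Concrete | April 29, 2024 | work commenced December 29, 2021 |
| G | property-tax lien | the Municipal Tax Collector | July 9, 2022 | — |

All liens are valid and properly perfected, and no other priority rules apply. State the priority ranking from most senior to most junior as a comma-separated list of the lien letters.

Effective dates after the stated exceptions: B relates back to April 13, 2023 (work commenced); F is treated as recorded December 29, 2021, the work-commencement date.
C is a condominium assessment lien and takes priority over every other lien.
Among the remaining liens, by effective date: A (April 22, 2021), D (May 22, 2021), E (August 14, 2021), F (December 29, 2021), G (July 9, 2022), B (April 13, 2023).
Because A would otherwise rank above G, the subordination swaps them.

C, G, D, E, F, A, B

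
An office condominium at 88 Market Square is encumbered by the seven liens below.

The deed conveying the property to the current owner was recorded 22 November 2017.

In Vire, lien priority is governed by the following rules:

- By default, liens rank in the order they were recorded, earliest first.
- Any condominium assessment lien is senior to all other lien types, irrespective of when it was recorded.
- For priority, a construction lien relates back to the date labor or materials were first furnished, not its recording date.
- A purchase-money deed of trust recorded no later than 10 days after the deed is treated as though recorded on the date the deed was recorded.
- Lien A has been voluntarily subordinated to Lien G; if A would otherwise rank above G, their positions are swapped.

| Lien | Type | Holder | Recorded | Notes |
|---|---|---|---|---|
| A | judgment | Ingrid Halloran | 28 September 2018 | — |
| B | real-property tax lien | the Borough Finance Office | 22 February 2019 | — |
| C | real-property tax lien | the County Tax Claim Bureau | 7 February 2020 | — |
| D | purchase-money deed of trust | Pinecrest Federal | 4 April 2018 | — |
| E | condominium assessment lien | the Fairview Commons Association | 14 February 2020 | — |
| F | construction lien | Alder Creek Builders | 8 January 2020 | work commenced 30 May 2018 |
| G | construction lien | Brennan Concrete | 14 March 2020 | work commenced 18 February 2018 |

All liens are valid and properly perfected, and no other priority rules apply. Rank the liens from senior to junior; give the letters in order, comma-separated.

First, effective dates: D was recorded 133 days after the deed — beyond 10 days — so no relation-back applies; F relates back to 30 May 2018 (work commenced); G is treated as recorded 18 February 2018, the work-commencement date.
E is a condominium assessment lien, so it outranks all other liens regardless of date.
Among the remaining liens, by effective date: G (18 February 2018), D (4 April 2018), F (30 May 2018), A (28 September 2018), B (22 February 2019), C (7 February 2020).
A already ranks below G; the subordination has no effect.

E, G, D, F, A, B, C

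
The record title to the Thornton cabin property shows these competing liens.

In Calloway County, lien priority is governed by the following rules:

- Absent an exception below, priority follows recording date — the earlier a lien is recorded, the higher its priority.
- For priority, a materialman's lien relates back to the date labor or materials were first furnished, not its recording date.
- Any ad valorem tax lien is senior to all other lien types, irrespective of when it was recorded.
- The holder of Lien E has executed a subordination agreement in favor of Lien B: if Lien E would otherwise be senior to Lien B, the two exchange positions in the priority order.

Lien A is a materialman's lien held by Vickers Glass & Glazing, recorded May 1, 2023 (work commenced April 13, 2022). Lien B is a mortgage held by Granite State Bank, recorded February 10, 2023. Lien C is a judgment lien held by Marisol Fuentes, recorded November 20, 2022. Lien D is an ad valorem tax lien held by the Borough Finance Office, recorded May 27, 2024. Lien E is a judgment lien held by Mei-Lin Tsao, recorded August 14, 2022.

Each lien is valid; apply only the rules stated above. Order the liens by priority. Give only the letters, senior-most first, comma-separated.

Effective dates after the stated exceptions: A relates back to April 13, 2022 (work commenced).
D, as an ad valorem tax lien, has superpriority and ranks first.
Remaining liens by effective date: A (April 13, 2022), E (August 14, 2022), C (November 20, 2022), B (February 10, 2023).
The subordination applies — E was senior to B — so E and B swap.

D, A, B, C, E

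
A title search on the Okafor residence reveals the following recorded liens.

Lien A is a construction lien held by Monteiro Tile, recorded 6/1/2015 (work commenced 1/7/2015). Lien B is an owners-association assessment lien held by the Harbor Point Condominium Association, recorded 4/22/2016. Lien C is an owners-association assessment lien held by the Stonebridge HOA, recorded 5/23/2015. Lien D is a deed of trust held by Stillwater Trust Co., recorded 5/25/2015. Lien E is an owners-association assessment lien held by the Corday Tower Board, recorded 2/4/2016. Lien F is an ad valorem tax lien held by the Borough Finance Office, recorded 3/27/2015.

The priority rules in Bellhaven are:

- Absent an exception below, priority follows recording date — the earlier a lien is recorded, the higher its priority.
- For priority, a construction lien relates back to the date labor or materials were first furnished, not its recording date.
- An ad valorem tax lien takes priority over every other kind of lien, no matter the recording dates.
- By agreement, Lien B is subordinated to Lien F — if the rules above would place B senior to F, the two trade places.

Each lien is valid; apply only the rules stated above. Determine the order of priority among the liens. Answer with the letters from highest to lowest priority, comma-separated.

F, A, C, D, E, B

Adjusting effective dates: A relates back to 1/7/2015 (work commenced).
As an ad valorem tax lien, F is senior to every other lien.
Ordering the rest by effective date: A (1/7/2015), C (5/23/2015), D (5/25/2015), E (2/4/2016), B (4/22/2016).
B already ranks below F; the subordination has no effect.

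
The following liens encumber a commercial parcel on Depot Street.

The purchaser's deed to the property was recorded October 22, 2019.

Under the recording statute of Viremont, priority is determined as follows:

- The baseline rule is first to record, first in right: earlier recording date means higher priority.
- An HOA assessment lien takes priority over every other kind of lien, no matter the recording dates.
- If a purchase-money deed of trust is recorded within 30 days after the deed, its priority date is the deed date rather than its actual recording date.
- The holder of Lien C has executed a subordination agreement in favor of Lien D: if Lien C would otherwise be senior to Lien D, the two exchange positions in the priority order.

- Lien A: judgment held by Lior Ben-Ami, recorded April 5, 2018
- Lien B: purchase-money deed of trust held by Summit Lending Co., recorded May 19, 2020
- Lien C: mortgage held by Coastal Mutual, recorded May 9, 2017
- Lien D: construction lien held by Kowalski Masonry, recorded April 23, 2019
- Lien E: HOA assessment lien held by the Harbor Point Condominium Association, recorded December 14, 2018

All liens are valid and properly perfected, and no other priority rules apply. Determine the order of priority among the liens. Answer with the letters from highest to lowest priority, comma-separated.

First, effective dates: B was recorded 210 days after the deed — beyond 30 days — so no relation-back applies.
As an HOA assessment lien, E is senior to every other lien.
Among the remaining liens, by effective date: C (May 9, 2017), A (April 5, 2018), D (April 23, 2019), B (May 19, 2020).
C would otherwise be senior to D, so under the subordination agreement C and D exchange positions.

E, D, A, C, B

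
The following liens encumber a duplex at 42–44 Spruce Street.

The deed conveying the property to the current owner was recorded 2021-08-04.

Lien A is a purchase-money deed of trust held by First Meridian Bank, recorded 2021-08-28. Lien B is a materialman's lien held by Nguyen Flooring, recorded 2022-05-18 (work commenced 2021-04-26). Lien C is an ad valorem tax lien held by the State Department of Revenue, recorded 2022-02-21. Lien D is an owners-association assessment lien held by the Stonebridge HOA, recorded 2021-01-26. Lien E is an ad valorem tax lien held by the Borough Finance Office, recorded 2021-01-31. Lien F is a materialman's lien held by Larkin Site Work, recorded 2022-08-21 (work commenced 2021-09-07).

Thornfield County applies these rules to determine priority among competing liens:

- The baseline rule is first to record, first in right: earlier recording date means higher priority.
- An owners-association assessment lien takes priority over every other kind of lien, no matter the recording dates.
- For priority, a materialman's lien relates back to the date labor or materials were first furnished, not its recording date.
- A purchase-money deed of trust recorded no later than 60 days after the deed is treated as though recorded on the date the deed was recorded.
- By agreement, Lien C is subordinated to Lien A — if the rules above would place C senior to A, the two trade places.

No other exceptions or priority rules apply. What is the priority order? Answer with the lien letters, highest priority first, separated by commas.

D, E, B, A, F, C

Adjusting effective dates: A's effective date is the deed date, 2021-08-04; B's effective date is 2021-04-26, when work began; F relates back to 2021-09-07 (work commenced).
D is an owners-association assessment lien and takes priority over every other lien.
Ordering the rest by effective date: E (2021-01-31), B (2021-04-26), A (2021-08-04), F (2021-09-07), C (2022-02-21).
C already ranks below A; the subordination has no effect.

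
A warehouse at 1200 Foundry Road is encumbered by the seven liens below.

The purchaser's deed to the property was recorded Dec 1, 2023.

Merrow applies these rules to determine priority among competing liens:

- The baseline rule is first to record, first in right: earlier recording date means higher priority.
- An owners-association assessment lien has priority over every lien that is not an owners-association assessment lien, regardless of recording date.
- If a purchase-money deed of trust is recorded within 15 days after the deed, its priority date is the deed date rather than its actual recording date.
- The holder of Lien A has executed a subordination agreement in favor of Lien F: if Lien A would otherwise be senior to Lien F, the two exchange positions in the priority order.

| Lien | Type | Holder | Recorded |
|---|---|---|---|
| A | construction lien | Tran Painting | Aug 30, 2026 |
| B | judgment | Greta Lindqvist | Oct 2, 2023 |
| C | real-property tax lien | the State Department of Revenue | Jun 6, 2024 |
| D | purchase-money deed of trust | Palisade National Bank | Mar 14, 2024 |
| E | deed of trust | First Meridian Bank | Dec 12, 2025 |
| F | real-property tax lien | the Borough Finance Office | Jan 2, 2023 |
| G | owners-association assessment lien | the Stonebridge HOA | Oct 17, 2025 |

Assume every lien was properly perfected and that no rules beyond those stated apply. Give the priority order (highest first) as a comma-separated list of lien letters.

Effective dates: D was recorded 104 days after the deed, outside the 15-day window, so it keeps its recording date.
G is an owners-association assessment lien, so it outranks all other liens regardless of date.
Among the remaining liens, by effective date: F (Jan 2, 2023), B (Oct 2, 2023), D (Mar 14, 2024), C (Jun 6, 2024), E (Dec 12, 2025), A (Aug 30, 2026).
A is already junior to F, so the subordination agreement changes nothing.

G, F, B, D, C, E, A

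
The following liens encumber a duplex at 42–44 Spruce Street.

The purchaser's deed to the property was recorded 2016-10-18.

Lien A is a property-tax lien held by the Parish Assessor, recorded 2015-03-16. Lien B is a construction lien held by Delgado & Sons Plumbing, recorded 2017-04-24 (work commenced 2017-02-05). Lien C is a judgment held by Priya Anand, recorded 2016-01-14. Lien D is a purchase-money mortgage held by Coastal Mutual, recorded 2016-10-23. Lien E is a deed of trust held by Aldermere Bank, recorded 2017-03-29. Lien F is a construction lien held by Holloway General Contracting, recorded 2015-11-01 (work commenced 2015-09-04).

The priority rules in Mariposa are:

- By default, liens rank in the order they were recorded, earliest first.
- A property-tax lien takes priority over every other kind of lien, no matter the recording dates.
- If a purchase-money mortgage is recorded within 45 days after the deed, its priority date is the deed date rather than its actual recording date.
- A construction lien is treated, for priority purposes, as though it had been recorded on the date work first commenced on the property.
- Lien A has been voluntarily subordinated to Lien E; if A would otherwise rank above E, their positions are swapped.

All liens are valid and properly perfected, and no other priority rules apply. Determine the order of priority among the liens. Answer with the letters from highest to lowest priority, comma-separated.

E, F, C, D, B, A

Effective dates after the stated exceptions: B relates back to 2017-02-05 (work commenced); D relates back to the deed date 2016-10-18; F relates back to 2015-09-04 (work commenced).
A, as a property-tax lien, has superpriority and ranks first.
The other liens, earliest effective date first: F (2015-09-04), C (2016-01-14), D (2016-10-18), B (2017-02-05), E (2017-03-29).
A is senior to E before the subordination, so the two trade places.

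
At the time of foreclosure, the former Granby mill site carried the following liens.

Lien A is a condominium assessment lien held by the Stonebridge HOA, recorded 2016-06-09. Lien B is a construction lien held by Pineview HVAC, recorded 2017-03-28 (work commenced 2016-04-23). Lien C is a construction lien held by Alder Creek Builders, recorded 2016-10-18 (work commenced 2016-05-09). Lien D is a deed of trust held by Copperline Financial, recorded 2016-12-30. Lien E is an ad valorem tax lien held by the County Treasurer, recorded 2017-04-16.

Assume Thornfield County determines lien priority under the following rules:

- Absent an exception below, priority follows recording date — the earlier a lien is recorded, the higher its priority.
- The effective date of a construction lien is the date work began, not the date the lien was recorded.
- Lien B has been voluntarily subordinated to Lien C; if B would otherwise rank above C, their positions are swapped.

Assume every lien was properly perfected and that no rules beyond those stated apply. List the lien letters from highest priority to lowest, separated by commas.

Adjusting effective dates: B's effective date is 2016-04-23, when work began; C relates back to 2016-05-09 (work commenced).
By effective date, earliest first: B (2016-04-23), C (2016-05-09), A (2016-06-09), D (2016-12-30), E (2017-04-16).
Because B would otherwise rank above C, the subordination swaps them.

C, B, A, D, E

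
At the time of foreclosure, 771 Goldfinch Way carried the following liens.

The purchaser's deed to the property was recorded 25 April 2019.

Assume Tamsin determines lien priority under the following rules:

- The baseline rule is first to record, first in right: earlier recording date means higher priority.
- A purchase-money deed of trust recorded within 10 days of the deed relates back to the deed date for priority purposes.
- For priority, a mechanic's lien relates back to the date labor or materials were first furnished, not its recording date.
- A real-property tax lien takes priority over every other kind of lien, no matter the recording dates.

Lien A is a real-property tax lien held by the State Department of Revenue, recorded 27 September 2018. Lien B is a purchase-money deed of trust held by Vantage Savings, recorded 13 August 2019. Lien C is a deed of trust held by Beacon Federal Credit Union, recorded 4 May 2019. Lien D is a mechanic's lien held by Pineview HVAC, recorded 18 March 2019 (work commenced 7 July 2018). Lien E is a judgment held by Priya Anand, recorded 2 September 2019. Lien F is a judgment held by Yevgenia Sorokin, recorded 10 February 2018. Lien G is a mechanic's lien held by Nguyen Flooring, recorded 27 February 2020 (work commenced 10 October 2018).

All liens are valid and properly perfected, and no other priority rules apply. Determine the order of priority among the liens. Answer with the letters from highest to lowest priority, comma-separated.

First, effective dates: B was recorded 110 days after the deed — beyond 10 days — so no relation-back applies; D relates back to 7 July 2018 (work commenced); G's effective date is 10 October 2018, when work began.
A is a real-property tax lien, so it outranks all other liens regardless of date.
Among the remaining liens, by effective date: F (10 February 2018), D (7 July 2018), G (10 October 2018), C (4 May 2019), B (13 August 2019), E (2 September 2019).

A, F, D, G, C, B, E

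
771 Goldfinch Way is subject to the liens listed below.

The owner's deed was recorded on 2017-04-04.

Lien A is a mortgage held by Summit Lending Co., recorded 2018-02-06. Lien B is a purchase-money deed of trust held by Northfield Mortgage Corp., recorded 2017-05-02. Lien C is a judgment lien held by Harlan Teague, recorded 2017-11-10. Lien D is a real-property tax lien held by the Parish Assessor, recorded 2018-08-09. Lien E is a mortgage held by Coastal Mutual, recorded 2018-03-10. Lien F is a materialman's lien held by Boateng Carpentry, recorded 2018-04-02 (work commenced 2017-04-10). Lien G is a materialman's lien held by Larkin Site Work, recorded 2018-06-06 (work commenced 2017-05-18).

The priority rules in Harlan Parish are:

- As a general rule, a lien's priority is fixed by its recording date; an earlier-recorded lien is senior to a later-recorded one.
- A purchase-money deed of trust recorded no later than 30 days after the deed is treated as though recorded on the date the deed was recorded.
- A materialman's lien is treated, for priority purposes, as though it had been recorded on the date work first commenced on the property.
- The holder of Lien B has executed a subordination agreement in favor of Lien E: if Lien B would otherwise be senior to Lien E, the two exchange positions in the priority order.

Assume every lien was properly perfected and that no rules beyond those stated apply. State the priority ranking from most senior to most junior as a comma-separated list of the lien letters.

E, F, G, C, A, B, D

Effective dates: B relates back to the deed date 2017-04-04; F relates back to 2017-04-10 (work commenced); G's effective date is 2017-05-18, when work began.
By effective date, earliest first: B (2017-04-04), F (2017-04-10), G (2017-05-18), C (2017-11-10), A (2018-02-06), E (2018-03-10), D (2018-08-09).
The subordination applies — B was senior to E — so B and E swap.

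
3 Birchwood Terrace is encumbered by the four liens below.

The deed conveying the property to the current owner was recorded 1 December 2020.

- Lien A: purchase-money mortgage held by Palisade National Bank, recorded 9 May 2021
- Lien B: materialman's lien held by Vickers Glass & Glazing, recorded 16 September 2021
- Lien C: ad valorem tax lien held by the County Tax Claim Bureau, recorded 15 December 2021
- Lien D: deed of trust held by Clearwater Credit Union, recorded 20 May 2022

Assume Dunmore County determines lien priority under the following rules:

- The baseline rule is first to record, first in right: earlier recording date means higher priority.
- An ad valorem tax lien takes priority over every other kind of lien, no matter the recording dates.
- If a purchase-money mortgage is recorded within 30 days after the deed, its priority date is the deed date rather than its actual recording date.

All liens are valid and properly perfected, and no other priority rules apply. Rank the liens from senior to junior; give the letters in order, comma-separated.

First, effective dates: A missed the 30-day window (159 days after the deed), so its recording date stands.
As an ad valorem tax lien, C is senior to every other lien.
Among the remaining liens, by effective date: A (9 May 2021), B (16 September 2021), D (20 May 2022).

C, A, B, D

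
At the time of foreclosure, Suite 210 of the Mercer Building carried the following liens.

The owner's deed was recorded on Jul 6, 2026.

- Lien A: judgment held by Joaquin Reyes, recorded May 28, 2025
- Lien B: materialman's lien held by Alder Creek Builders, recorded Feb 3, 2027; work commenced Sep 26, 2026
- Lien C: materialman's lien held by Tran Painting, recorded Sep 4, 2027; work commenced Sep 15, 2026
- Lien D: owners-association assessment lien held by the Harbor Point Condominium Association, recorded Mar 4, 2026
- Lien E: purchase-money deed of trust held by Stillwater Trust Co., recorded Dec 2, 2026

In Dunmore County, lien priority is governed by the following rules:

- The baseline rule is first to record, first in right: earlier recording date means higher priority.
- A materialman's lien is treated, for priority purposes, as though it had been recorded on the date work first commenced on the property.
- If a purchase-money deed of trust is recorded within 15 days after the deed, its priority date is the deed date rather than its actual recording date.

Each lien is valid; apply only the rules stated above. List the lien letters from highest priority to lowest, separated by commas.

A, D, C, B, E

Adjusting effective dates: B is treated as recorded Sep 26, 2026, the work-commencement date; C's effective date is Sep 15, 2026, when work began; E was recorded 149 days after the deed — beyond 15 days — so no relation-back applies.
Sorted by effective date: A (May 28, 2025), D (Mar 4, 2026), C (Sep 15, 2026), B (Sep 26, 2026), E (Dec 2, 2026).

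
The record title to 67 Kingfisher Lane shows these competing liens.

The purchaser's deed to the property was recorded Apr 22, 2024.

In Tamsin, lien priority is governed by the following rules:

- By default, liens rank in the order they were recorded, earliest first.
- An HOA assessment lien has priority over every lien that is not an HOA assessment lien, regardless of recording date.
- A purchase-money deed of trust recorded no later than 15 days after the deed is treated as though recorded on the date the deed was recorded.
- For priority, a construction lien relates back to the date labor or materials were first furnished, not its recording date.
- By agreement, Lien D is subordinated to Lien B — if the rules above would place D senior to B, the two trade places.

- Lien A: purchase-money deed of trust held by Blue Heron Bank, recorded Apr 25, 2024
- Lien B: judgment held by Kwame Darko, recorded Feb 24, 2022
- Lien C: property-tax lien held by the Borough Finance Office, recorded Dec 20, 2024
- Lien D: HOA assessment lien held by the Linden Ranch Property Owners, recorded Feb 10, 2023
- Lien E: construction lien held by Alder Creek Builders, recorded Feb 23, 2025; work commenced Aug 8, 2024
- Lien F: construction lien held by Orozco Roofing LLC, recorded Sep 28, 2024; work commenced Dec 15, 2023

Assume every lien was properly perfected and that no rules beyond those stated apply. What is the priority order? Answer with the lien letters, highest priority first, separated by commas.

Adjusting effective dates: A relates back to the deed date Apr 22, 2024; E is treated as recorded Aug 8, 2024, the work-commencement date; F is treated as recorded Dec 15, 2023, the work-commencement date.
D, as an HOA assessment lien, has superpriority and ranks first.
Ordering the rest by effective date: B (Feb 24, 2022), F (Dec 15, 2023), A (Apr 22, 2024), E (Aug 8, 2024), C (Dec 20, 2024).
D would otherwise be senior to B, so under the subordination agreement D and B exchange positions.

B, D, F, A, E, C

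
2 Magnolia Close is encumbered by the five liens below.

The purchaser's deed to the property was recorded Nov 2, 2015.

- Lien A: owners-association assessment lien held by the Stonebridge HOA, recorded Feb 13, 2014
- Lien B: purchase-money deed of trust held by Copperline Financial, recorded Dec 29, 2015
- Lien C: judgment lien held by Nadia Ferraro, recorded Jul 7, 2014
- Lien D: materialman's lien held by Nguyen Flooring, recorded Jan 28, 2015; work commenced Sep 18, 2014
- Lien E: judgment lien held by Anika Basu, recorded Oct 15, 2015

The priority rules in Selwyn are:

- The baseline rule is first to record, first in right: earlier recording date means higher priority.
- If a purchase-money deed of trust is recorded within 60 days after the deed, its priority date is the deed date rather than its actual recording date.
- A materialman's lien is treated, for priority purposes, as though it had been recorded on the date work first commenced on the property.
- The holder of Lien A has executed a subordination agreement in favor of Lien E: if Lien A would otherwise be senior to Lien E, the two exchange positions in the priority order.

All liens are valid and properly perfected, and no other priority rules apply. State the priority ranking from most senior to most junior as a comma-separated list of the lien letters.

E, C, D, A, B

First, effective dates: B relates back to the deed date Nov 2, 2015; D's effective date is Sep 18, 2014, when work began.
By effective date, earliest first: A (Feb 13, 2014), C (Jul 7, 2014), D (Sep 18, 2014), E (Oct 15, 2015), B (Nov 2, 2015).
Because A would otherwise rank above E, the subordination swaps them.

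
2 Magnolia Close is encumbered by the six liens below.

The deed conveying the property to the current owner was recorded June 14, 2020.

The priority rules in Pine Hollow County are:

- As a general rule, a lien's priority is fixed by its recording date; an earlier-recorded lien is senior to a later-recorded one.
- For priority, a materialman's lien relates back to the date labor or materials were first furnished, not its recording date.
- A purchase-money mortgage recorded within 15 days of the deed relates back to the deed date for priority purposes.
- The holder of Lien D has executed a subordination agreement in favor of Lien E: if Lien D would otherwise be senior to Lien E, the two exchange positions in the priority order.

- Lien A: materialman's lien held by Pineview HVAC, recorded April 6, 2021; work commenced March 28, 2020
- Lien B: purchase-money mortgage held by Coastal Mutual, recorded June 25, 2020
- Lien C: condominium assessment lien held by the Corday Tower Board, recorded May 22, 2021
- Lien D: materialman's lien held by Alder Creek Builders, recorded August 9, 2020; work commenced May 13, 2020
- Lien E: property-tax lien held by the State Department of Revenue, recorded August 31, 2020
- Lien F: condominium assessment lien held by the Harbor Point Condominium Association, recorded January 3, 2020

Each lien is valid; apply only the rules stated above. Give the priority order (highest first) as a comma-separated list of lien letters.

Adjusting effective dates: A's effective date is March 28, 2020, when work began; B's effective date is the deed date, June 14, 2020; D relates back to May 13, 2020 (work commenced).
By effective date, earliest first: F (January 3, 2020), A (March 28, 2020), D (May 13, 2020), B (June 14, 2020), E (August 31, 2020), C (May 22, 2021).
D would otherwise be senior to E, so under the subordination agreement D and E exchange positions.

F, A, E, B, D, C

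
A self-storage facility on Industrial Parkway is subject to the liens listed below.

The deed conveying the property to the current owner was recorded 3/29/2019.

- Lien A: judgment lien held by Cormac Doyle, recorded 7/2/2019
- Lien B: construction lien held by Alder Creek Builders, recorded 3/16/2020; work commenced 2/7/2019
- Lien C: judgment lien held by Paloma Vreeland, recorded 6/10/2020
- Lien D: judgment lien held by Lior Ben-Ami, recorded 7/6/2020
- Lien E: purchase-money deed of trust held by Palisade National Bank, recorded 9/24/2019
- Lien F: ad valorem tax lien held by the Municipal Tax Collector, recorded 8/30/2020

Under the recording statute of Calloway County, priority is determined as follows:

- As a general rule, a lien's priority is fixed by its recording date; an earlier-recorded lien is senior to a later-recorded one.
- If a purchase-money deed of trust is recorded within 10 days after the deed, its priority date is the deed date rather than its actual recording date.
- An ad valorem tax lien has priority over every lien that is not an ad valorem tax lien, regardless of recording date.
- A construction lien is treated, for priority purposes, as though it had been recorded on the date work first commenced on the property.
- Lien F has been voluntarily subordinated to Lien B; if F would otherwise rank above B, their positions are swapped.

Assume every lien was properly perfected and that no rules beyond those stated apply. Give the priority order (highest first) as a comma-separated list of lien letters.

Adjusting effective dates: B is treated as recorded 2/7/2019, the work-commencement date; E missed the 10-day window (179 days after the deed), so its recording date stands.
As an ad valorem tax lien, F is senior to every other lien.
Ordering the rest by effective date: B (2/7/2019), A (7/2/2019), E (9/24/2019), C (6/10/2020), D (7/6/2020).
The subordination applies — F was senior to B — so F and B swap.

B, F, A, E, C, D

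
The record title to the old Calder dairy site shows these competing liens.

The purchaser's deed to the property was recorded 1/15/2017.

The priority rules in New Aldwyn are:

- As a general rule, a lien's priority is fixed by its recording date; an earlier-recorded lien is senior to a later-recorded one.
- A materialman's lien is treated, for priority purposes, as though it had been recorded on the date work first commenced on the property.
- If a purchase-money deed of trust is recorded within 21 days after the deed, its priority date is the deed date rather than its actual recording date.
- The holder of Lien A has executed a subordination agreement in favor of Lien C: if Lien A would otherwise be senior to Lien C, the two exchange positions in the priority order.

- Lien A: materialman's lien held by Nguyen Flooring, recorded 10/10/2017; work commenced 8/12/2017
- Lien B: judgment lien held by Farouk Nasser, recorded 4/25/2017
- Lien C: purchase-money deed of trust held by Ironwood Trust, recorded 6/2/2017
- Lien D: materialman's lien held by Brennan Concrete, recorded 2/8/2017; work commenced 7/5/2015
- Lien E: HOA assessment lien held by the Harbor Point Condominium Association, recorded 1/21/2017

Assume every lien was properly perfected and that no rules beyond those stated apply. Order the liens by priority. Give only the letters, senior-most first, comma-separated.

D, E, B, C, A

First, effective dates: A is treated as recorded 8/12/2017, the work-commencement date; C was recorded 138 days after the deed, outside the 21-day window, so it keeps its recording date; D is treated as recorded 7/5/2015, the work-commencement date.
By effective date: D (7/5/2015), E (1/21/2017), B (4/25/2017), C (6/2/2017), A (8/12/2017).
A already ranks below C; the subordination has no effect.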